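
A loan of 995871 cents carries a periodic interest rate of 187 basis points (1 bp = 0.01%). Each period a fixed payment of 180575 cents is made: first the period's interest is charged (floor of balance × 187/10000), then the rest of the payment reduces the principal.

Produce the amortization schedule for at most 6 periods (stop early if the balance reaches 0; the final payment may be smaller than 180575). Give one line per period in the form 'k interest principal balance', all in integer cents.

1 18622 161953 833918
2 15594 164981 668937
3 12509 168066 500871
4 9366 171209 329662
5 6164 174411 155251
6 2903 155251 0

1. interest=⌊995871·187/10000⌋=18622; principal=180575-18622=161953; balance=995871-161953=833918
2. interest=⌊833918·187/10000⌋=15594; principal=180575-15594=164981; balance=833918-164981=668937
3. interest=⌊668937·187/10000⌋=12509; principal=180575-12509=168066; balance=668937-168066=500871
4. interest=⌊500871·187/10000⌋=9366; principal=180575-9366=171209; balance=500871-171209=329662
5. interest=⌊329662·187/10000⌋=6164; principal=180575-6164=174411; balance=329662-174411=155251
6. interest=⌊155251·187/10000⌋=2903; principal=min(180575-2903,155251)=155251; balance=155251-155251=0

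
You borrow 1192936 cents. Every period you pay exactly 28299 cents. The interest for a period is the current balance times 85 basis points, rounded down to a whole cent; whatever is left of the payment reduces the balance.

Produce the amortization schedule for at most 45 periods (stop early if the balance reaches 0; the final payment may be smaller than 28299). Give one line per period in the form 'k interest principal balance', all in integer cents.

1 10139 18160 1174776
2 9985 18314 1156462
3 9829 18470 1137992
4 9672 18627 1119365
5 9514 18785 1100580
6 9354 18945 1081635
7 9193 19106 1062529
8 9031 19268 1043261
9 8867 19432 1023829
10 8702 19597 1004232
11 8535 19764 984468
12 8367 19932 964536
13 8198 20101 944435
14 8027 20272 924163
15 7855 20444 903719
16 7681 20618 883101
17 7506 20793 862308
18 7329 20970 841338
19 7151 21148 820190
20 6971 21328 798862
21 6790 21509 777353
22 6607 21692 755661
23 6423 21876 733785
24 6237 22062 711723
25 6049 22250 689473
26 5860 22439 667034
27 5669 22630 644404
28 5477 22822 621582
29 5283 23016 598566
30 5087 23212 575354
31 4890 23409 551945
32 4691 23608 528337
33 4490 23809 504528
34 4288 24011 480517
35 4084 24215 456302
36 3878 24421 431881
37 3670 24629 407252
38 3461 24838 382414
39 3250 25049 357365
40 3037 25262 332103
41 2822 25477 306626
42 2606 25693 280933
43 2387 25912 255021
44 2167 26132 228889
45 1945 26354 202535

1. interest=⌊1192936·85/10000⌋=10139; principal=28299-10139=18160; balance=1192936-18160=1174776
2. interest=⌊1174776·85/10000⌋=9985; principal=28299-9985=18314; balance=1174776-18314=1156462
3. interest=⌊1156462·85/10000⌋=9829; principal=28299-9829=18470; balance=1156462-18470=1137992
4. interest=⌊1137992·85/10000⌋=9672; principal=28299-9672=18627; balance=1137992-18627=1119365
5. interest=⌊1119365·85/10000⌋=9514; principal=28299-9514=18785; balance=1119365-18785=1100580
6. interest=⌊1100580·85/10000⌋=9354; principal=28299-9354=18945; balance=1100580-18945=1081635
7. interest=⌊1081635·85/10000⌋=9193; principal=28299-9193=19106; balance=1081635-19106=1062529
8. interest=⌊1062529·85/10000⌋=9031; principal=28299-9031=19268; balance=1062529-19268=1043261
9. interest=⌊1043261·85/10000⌋=8867; principal=28299-8867=19432; balance=1043261-19432=1023829
10. interest=⌊1023829·85/10000⌋=8702; principal=28299-8702=19597; balance=1023829-19597=1004232
11. interest=⌊1004232·85/10000⌋=8535; principal=28299-8535=19764; balance=1004232-19764=984468
12. interest=⌊984468·85/10000⌋=8367; principal=28299-8367=19932; balance=984468-19932=964536
13. interest=⌊964536·85/10000⌋=8198; principal=28299-8198=20101; balance=964536-20101=944435
14. interest=⌊944435·85/10000⌋=8027; principal=28299-8027=20272; balance=944435-20272=924163
15. interest=⌊924163·85/10000⌋=7855; principal=28299-7855=20444; balance=924163-20444=903719
16. interest=⌊903719·85/10000⌋=7681; principal=28299-7681=20618; balance=903719-20618=883101
17. interest=⌊883101·85/10000⌋=7506; principal=28299-7506=20793; balance=883101-20793=862308
18. interest=⌊862308·85/10000⌋=7329; principal=28299-7329=20970; balance=862308-20970=841338
19. interest=⌊841338·85/10000⌋=7151; principal=28299-7151=21148; balance=841338-21148=820190
20. interest=⌊820190·85/10000⌋=6971; principal=28299-6971=21328; balance=820190-21328=798862
21. interest=⌊798862·85/10000⌋=6790; principal=28299-6790=21509; balance=798862-21509=777353
22. interest=⌊777353·85/10000⌋=6607; principal=28299-6607=21692; balance=777353-21692=755661
23. interest=⌊755661·85/10000⌋=6423; principal=28299-6423=21876; balance=755661-21876=733785
24. interest=⌊733785·85/10000⌋=6237; principal=28299-6237=22062; balance=733785-22062=711723
25. interest=⌊711723·85/10000⌋=6049; principal=28299-6049=22250; balance=711723-22250=689473
26. interest=⌊689473·85/10000⌋=5860; principal=28299-5860=22439; balance=689473-22439=667034
27. interest=⌊667034·85/10000⌋=5669; principal=28299-5669=22630; balance=667034-22630=644404
28. interest=⌊644404·85/10000⌋=5477; principal=28299-5477=22822; balance=644404-22822=621582
29. interest=⌊621582·85/10000⌋=5283; principal=28299-5283=23016; balance=621582-23016=598566
30. interest=⌊598566·85/10000⌋=5087; principal=28299-5087=23212; balance=598566-23212=575354
31. interest=⌊575354·85/10000⌋=4890; principal=28299-4890=23409; balance=575354-23409=551945
32. interest=⌊551945·85/10000⌋=4691; principal=28299-4691=23608; balance=551945-23608=528337
33. interest=⌊528337·85/10000⌋=4490; principal=28299-4490=23809; balance=528337-23809=504528
34. interest=⌊504528·85/10000⌋=4288; principal=28299-4288=24011; balance=504528-24011=480517
35. interest=⌊480517·85/10000⌋=4084; principal=28299-4084=24215; balance=480517-24215=456302
36. interest=⌊456302·85/10000⌋=3878; principal=28299-3878=24421; balance=456302-24421=431881
37. interest=⌊431881·85/10000⌋=3670; principal=28299-3670=24629; balance=431881-24629=407252
38. interest=⌊407252·85/10000⌋=3461; principal=28299-3461=24838; balance=407252-24838=382414
39. interest=⌊382414·85/10000⌋=3250; principal=28299-3250=25049; balance=382414-25049=357365
40. interest=⌊357365·85/10000⌋=3037; principal=28299-3037=25262; balance=357365-25262=332103
41. interest=⌊332103·85/10000⌋=2822; principal=28299-2822=25477; balance=332103-25477=306626
42. interest=⌊306626·85/10000⌋=2606; principal=28299-2606=25693; balance=306626-25693=280933
43. interest=⌊280933·85/10000⌋=2387; principal=28299-2387=25912; balance=280933-25912=255021
44. interest=⌊255021·85/10000⌋=2167; principal=28299-2167=26132; balance=255021-26132=228889
45. interest=⌊228889·85/10000⌋=1945; principal=28299-1945=26354; balance=228889-26354=202535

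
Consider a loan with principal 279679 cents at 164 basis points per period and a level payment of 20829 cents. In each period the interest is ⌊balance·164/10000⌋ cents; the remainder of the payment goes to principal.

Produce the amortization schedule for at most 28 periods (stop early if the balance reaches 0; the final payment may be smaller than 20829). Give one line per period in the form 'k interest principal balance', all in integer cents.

1. interest=⌊279679·164/10000⌋=4586; principal=20829-4586=16243; balance=279679-16243=263436
2. interest=⌊263436·164/10000⌋=4320; principal=20829-4320=16509; balance=263436-16509=246927
3. interest=⌊246927·164/10000⌋=4049; principal=20829-4049=16780; balance=246927-16780=230147
4. interest=⌊230147·164/10000⌋=3774; principal=20829-3774=17055; balance=230147-17055=213092
5. interest=⌊213092·164/10000⌋=3494; principal=20829-3494=17335; balance=213092-17335=195757
6. interest=⌊195757·164/10000⌋=3210; principal=20829-3210=17619; balance=195757-17619=178138
7. interest=⌊178138·164/10000⌋=2921; principal=20829-2921=17908; balance=178138-17908=160230
8. interest=⌊160230·164/10000⌋=2627; principal=20829-2627=18202; balance=160230-18202=142028
9. interest=⌊142028·164/10000⌋=2329; principal=20829-2329=18500; balance=142028-18500=123528
10. interest=⌊123528·164/10000⌋=2025; principal=20829-2025=18804; balance=123528-18804=104724
11. interest=⌊104724·164/10000⌋=1717; principal=20829-1717=19112; balance=104724-19112=85612
12. interest=⌊85612·164/10000⌋=1404; principal=20829-1404=19425; balance=85612-19425=66187
13. interest=⌊66187·164/10000⌋=1085; principal=20829-1085=19744; balance=66187-19744=46443
14. interest=⌊46443·164/10000⌋=761; principal=20829-761=20068; balance=46443-20068=26375
15. interest=⌊26375·164/10000⌋=432; principal=20829-432=20397; balance=26375-20397=5978
16. interest=⌊5978·164/10000⌋=98; principal=min(20829-98,5978)=5978; balance=5978-5978=0

1 4586 16243 263436
2 4320 16509 246927
3 4049 16780 230147
4 3774 17055 213092
5 3494 17335 195757
6 3210 17619 178138
7 2921 17908 160230
8 2627 18202 142028
9 2329 18500 123528
10 2025 18804 104724
11 1717 19112 85612
12 1404 19425 66187
13 1085 19744 46443
14 761 20068 26375
15 432 20397 5978
16 98 5978 0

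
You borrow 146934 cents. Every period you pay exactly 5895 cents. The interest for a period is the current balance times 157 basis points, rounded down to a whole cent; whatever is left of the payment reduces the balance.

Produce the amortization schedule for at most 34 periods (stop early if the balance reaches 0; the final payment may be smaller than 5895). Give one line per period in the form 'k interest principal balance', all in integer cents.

1. interest=⌊146934·157/10000⌋=2306; principal=5895-2306=3589; balance=146934-3589=143345
2. interest=⌊143345·157/10000⌋=2250; principal=5895-2250=3645; balance=143345-3645=139700
3. interest=⌊139700·157/10000⌋=2193; principal=5895-2193=3702; balance=139700-3702=135998
4. interest=⌊135998·157/10000⌋=2135; principal=5895-2135=3760; balance=135998-3760=132238
5. interest=⌊132238·157/10000⌋=2076; principal=5895-2076=3819; balance=132238-3819=128419
6. interest=⌊128419·157/10000⌋=2016; principal=5895-2016=3879; balance=128419-3879=124540
7. interest=⌊124540·157/10000⌋=1955; principal=5895-1955=3940; balance=124540-3940=120600
8. interest=⌊120600·157/10000⌋=1893; principal=5895-1893=4002; balance=120600-4002=116598
9. interest=⌊116598·157/10000⌋=1830; principal=5895-1830=4065; balance=116598-4065=112533
10. interest=⌊112533·157/10000⌋=1766; principal=5895-1766=4129; balance=112533-4129=108404
11. interest=⌊108404·157/10000⌋=1701; principal=5895-1701=4194; balance=108404-4194=104210
12. interest=⌊104210·157/10000⌋=1636; principal=5895-1636=4259; balance=104210-4259=99951
13. interest=⌊99951·157/10000⌋=1569; principal=5895-1569=4326; balance=99951-4326=95625
14. interest=⌊95625·157/10000⌋=1501; principal=5895-1501=4394; balance=95625-4394=91231
15. interest=⌊91231·157/10000⌋=1432; principal=5895-1432=4463; balance=91231-4463=86768
16. interest=⌊86768·157/10000⌋=1362; principal=5895-1362=4533; balance=86768-4533=82235
17. interest=⌊82235·157/10000⌋=1291; principal=5895-1291=4604; balance=82235-4604=77631
18. interest=⌊77631·157/10000⌋=1218; principal=5895-1218=4677; balance=77631-4677=72954
19. interest=⌊72954·157/10000⌋=1145; principal=5895-1145=4750; balance=72954-4750=68204
20. interest=⌊68204·157/10000⌋=1070; principal=5895-1070=4825; balance=68204-4825=63379
21. interest=⌊63379·157/10000⌋=995; principal=5895-995=4900; balance=63379-4900=58479
22. interest=⌊58479·157/10000⌋=918; principal=5895-918=4977; balance=58479-4977=53502
23. interest=⌊53502·157/10000⌋=839; principal=5895-839=5056; balance=53502-5056=48446
24. interest=⌊48446·157/10000⌋=760; principal=5895-760=5135; balance=48446-5135=43311
25. interest=⌊43311·157/10000⌋=679; principal=5895-679=5216; balance=43311-5216=38095
26. interest=⌊38095·157/10000⌋=598; principal=5895-598=5297; balance=38095-5297=32798
27. interest=⌊32798·157/10000⌋=514; principal=5895-514=5381; balance=32798-5381=27417
28. interest=⌊27417·157/10000⌋=430; principal=5895-430=5465; balance=27417-5465=21952
29. interest=⌊21952·157/10000⌋=344; principal=5895-344=5551; balance=21952-5551=16401
30. interest=⌊16401·157/10000⌋=257; principal=5895-257=5638; balance=16401-5638=10763
31. interest=⌊10763·157/10000⌋=168; principal=5895-168=5727; balance=10763-5727=5036
32. interest=⌊5036·157/10000⌋=79; principal=min(5895-79,5036)=5036; balance=5036-5036=0

1 2306 3589 143345
2 2250 3645 139700
3 2193 3702 135998
4 2135 3760 132238
5 2076 3819 128419
6 2016 3879 124540
7 1955 3940 120600
8 1893 4002 116598
9 1830 4065 112533
10 1766 4129 108404
11 1701 4194 104210
12 1636 4259 99951
13 1569 4326 95625
14 1501 4394 91231
15 1432 4463 86768
16 1362 4533 82235
17 1291 4604 77631
18 1218 4677 72954
19 1145 4750 68204
20 1070 4825 63379
21 995 4900 58479
22 918 4977 53502
23 839 5056 48446
24 760 5135 43311
25 679 5216 38095
26 598 5297 32798
27 514 5381 27417
28 430 5465 21952
29 344 5551 16401
30 257 5638 10763
31 168 5727 5036
32 79 5036 0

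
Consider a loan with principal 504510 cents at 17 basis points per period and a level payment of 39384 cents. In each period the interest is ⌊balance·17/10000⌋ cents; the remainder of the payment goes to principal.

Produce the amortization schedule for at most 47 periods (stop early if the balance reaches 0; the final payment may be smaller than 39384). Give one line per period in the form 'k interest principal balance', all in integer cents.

1 857 38527 465983
2 792 38592 427391
3 726 38658 388733
4 660 38724 350009
5 595 38789 311220
6 529 38855 272365
7 463 38921 233444
8 396 38988 194456
9 330 39054 155402
10 264 39120 116282
11 197 39187 77095
12 131 39253 37842
13 64 37842 0

1. interest=⌊504510·17/10000⌋=857; principal=39384-857=38527; balance=504510-38527=465983
2. interest=⌊465983·17/10000⌋=792; principal=39384-792=38592; balance=465983-38592=427391
3. interest=⌊427391·17/10000⌋=726; principal=39384-726=38658; balance=427391-38658=388733
4. interest=⌊388733·17/10000⌋=660; principal=39384-660=38724; balance=388733-38724=350009
5. interest=⌊350009·17/10000⌋=595; principal=39384-595=38789; balance=350009-38789=311220
6. interest=⌊311220·17/10000⌋=529; principal=39384-529=38855; balance=311220-38855=272365
7. interest=⌊272365·17/10000⌋=463; principal=39384-463=38921; balance=272365-38921=233444
8. interest=⌊233444·17/10000⌋=396; principal=39384-396=38988; balance=233444-38988=194456
9. interest=⌊194456·17/10000⌋=330; principal=39384-330=39054; balance=194456-39054=155402
10. interest=⌊155402·17/10000⌋=264; principal=39384-264=39120; balance=155402-39120=116282
11. interest=⌊116282·17/10000⌋=197; principal=39384-197=39187; balance=116282-39187=77095
12. interest=⌊77095·17/10000⌋=131; principal=39384-131=39253; balance=77095-39253=37842
13. interest=⌊37842·17/10000⌋=64; principal=min(39384-64,37842)=37842; balance=37842-37842=0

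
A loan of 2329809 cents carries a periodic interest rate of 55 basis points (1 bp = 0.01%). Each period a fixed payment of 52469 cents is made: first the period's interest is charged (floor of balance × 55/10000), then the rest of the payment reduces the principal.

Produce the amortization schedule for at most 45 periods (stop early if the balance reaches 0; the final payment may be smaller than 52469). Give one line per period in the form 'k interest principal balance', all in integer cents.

1. interest=⌊2329809·55/10000⌋=12813; principal=52469-12813=39656; balance=2329809-39656=2290153
2. interest=⌊2290153·55/10000⌋=12595; principal=52469-12595=39874; balance=2290153-39874=2250279
3. interest=⌊2250279·55/10000⌋=12376; principal=52469-12376=40093; balance=2250279-40093=2210186
4. interest=⌊2210186·55/10000⌋=12156; principal=52469-12156=40313; balance=2210186-40313=2169873
5. interest=⌊2169873·55/10000⌋=11934; principal=52469-11934=40535; balance=2169873-40535=2129338
6. interest=⌊2129338·55/10000⌋=11711; principal=52469-11711=40758; balance=2129338-40758=2088580
7. interest=⌊2088580·55/10000⌋=11487; principal=52469-11487=40982; balance=2088580-40982=2047598
8. interest=⌊2047598·55/10000⌋=11261; principal=52469-11261=41208; balance=2047598-41208=2006390
9. interest=⌊2006390·55/10000⌋=11035; principal=52469-11035=41434; balance=2006390-41434=1964956
10. interest=⌊1964956·55/10000⌋=10807; principal=52469-10807=41662; balance=1964956-41662=1923294
11. interest=⌊1923294·55/10000⌋=10578; principal=52469-10578=41891; balance=1923294-41891=1881403
12. interest=⌊1881403·55/10000⌋=10347; principal=52469-10347=42122; balance=1881403-42122=1839281
13. interest=⌊1839281·55/10000⌋=10116; principal=52469-10116=42353; balance=1839281-42353=1796928
14. interest=⌊1796928·55/10000⌋=9883; principal=52469-9883=42586; balance=1796928-42586=1754342
15. interest=⌊1754342·55/10000⌋=9648; principal=52469-9648=42821; balance=1754342-42821=1711521
16. interest=⌊1711521·55/10000⌋=9413; principal=52469-9413=43056; balance=1711521-43056=1668465
17. interest=⌊1668465·55/10000⌋=9176; principal=52469-9176=43293; balance=1668465-43293=1625172
18. interest=⌊1625172·55/10000⌋=8938; principal=52469-8938=43531; balance=1625172-43531=1581641
19. interest=⌊1581641·55/10000⌋=8699; principal=52469-8699=43770; balance=1581641-43770=1537871
20. interest=⌊1537871·55/10000⌋=8458; principal=52469-8458=44011; balance=1537871-44011=1493860
21. interest=⌊1493860·55/10000⌋=8216; principal=52469-8216=44253; balance=1493860-44253=1449607
22. interest=⌊1449607·55/10000⌋=7972; principal=52469-7972=44497; balance=1449607-44497=1405110
23. interest=⌊1405110·55/10000⌋=7728; principal=52469-7728=44741; balance=1405110-44741=1360369
24. interest=⌊1360369·55/10000⌋=7482; principal=52469-7482=44987; balance=1360369-44987=1315382
25. interest=⌊1315382·55/10000⌋=7234; principal=52469-7234=45235; balance=1315382-45235=1270147
26. interest=⌊1270147·55/10000⌋=6985; principal=52469-6985=45484; balance=1270147-45484=1224663
27. interest=⌊1224663·55/10000⌋=6735; principal=52469-6735=45734; balance=1224663-45734=1178929
28. interest=⌊1178929·55/10000⌋=6484; principal=52469-6484=45985; balance=1178929-45985=1132944
29. interest=⌊1132944·55/10000⌋=6231; principal=52469-6231=46238; balance=1132944-46238=1086706
30. interest=⌊1086706·55/10000⌋=5976; principal=52469-5976=46493; balance=1086706-46493=1040213
31. interest=⌊1040213·55/10000⌋=5721; principal=52469-5721=46748; balance=1040213-46748=993465
32. interest=⌊993465·55/10000⌋=5464; principal=52469-5464=47005; balance=993465-47005=946460
33. interest=⌊946460·55/10000⌋=5205; principal=52469-5205=47264; balance=946460-47264=899196
34. interest=⌊899196·55/10000⌋=4945; principal=52469-4945=47524; balance=899196-47524=851672
35. interest=⌊851672·55/10000⌋=4684; principal=52469-4684=47785; balance=851672-47785=803887
36. interest=⌊803887·55/10000⌋=4421; principal=52469-4421=48048; balance=803887-48048=755839
37. interest=⌊755839·55/10000⌋=4157; principal=52469-4157=48312; balance=755839-48312=707527
38. interest=⌊707527·55/10000⌋=3891; principal=52469-3891=48578; balance=707527-48578=658949
39. interest=⌊658949·55/10000⌋=3624; principal=52469-3624=48845; balance=658949-48845=610104
40. interest=⌊610104·55/10000⌋=3355; principal=52469-3355=49114; balance=610104-49114=560990
41. interest=⌊560990·55/10000⌋=3085; principal=52469-3085=49384; balance=560990-49384=511606
42. interest=⌊511606·55/10000⌋=2813; principal=52469-2813=49656; balance=511606-49656=461950
43. interest=⌊461950·55/10000⌋=2540; principal=52469-2540=49929; balance=461950-49929=412021
44. interest=⌊412021·55/10000⌋=2266; principal=52469-2266=50203; balance=412021-50203=361818
45. interest=⌊361818·55/10000⌋=1989; principal=52469-1989=50480; balance=361818-50480=311338

1 12813 39656 2290153
2 12595 39874 2250279
3 12376 40093 2210186
4 12156 40313 2169873
5 11934 40535 2129338
6 11711 40758 2088580
7 11487 40982 2047598
8 11261 41208 2006390
9 11035 41434 1964956
10 10807 41662 1923294
11 10578 41891 1881403
12 10347 42122 1839281
13 10116 42353 1796928
14 9883 42586 1754342
15 9648 42821 1711521
16 9413 43056 1668465
17 9176 43293 1625172
18 8938 43531 1581641
19 8699 43770 1537871
20 8458 44011 1493860
21 8216 44253 1449607
22 7972 44497 1405110
23 7728 44741 1360369
24 7482 44987 1315382
25 7234 45235 1270147
26 6985 45484 1224663
27 6735 45734 1178929
28 6484 45985 1132944
29 6231 46238 1086706
30 5976 46493 1040213
31 5721 46748 993465
32 5464 47005 946460
33 5205 47264 899196
34 4945 47524 851672
35 4684 47785 803887
36 4421 48048 755839
37 4157 48312 707527
38 3891 48578 658949
39 3624 48845 610104
40 3355 49114 560990
41 3085 49384 511606
42 2813 49656 461950
43 2540 49929 412021
44 2266 50203 361818
45 1989 50480 311338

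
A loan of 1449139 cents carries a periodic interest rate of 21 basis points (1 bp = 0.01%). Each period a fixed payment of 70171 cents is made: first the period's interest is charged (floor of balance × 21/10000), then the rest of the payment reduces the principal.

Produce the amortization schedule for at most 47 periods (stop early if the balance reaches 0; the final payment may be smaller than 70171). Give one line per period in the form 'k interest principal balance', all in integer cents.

1. interest=⌊1449139·21/10000⌋=3043; principal=70171-3043=67128; balance=1449139-67128=1382011
2. interest=⌊1382011·21/10000⌋=2902; principal=70171-2902=67269; balance=1382011-67269=1314742
3. interest=⌊1314742·21/10000⌋=2760; principal=70171-2760=67411; balance=1314742-67411=1247331
4. interest=⌊1247331·21/10000⌋=2619; principal=70171-2619=67552; balance=1247331-67552=1179779
5. interest=⌊1179779·21/10000⌋=2477; principal=70171-2477=67694; balance=1179779-67694=1112085
6. interest=⌊1112085·21/10000⌋=2335; principal=70171-2335=67836; balance=1112085-67836=1044249
7. interest=⌊1044249·21/10000⌋=2192; principal=70171-2192=67979; balance=1044249-67979=976270
8. interest=⌊976270·21/10000⌋=2050; principal=70171-2050=68121; balance=976270-68121=908149
9. interest=⌊908149·21/10000⌋=1907; principal=70171-1907=68264; balance=908149-68264=839885
10. interest=⌊839885·21/10000⌋=1763; principal=70171-1763=68408; balance=839885-68408=771477
11. interest=⌊771477·21/10000⌋=1620; principal=70171-1620=68551; balance=771477-68551=702926
12. interest=⌊702926·21/10000⌋=1476; principal=70171-1476=68695; balance=702926-68695=634231
13. interest=⌊634231·21/10000⌋=1331; principal=70171-1331=68840; balance=634231-68840=565391
14. interest=⌊565391·21/10000⌋=1187; principal=70171-1187=68984; balance=565391-68984=496407
15. interest=⌊496407·21/10000⌋=1042; principal=70171-1042=69129; balance=496407-69129=427278
16. interest=⌊427278·21/10000⌋=897; principal=70171-897=69274; balance=427278-69274=358004
17. interest=⌊358004·21/10000⌋=751; principal=70171-751=69420; balance=358004-69420=288584
18. interest=⌊288584·21/10000⌋=606; principal=70171-606=69565; balance=288584-69565=219019
19. interest=⌊219019·21/10000⌋=459; principal=70171-459=69712; balance=219019-69712=149307
20. interest=⌊149307·21/10000⌋=313; principal=70171-313=69858; balance=149307-69858=79449
21. interest=⌊79449·21/10000⌋=166; principal=70171-166=70005; balance=79449-70005=9444
22. interest=⌊9444·21/10000⌋=19; principal=min(70171-19,9444)=9444; balance=9444-9444=0

1 3043 67128 1382011
2 2902 67269 1314742
3 2760 67411 1247331
4 2619 67552 1179779
5 2477 67694 1112085
6 2335 67836 1044249
7 2192 67979 976270
8 2050 68121 908149
9 1907 68264 839885
10 1763 68408 771477
11 1620 68551 702926
12 1476 68695 634231
13 1331 68840 565391
14 1187 68984 496407
15 1042 69129 427278
16 897 69274 358004
17 751 69420 288584
18 606 69565 219019
19 459 69712 149307
20 313 69858 79449
21 166 70005 9444
22 19 9444 0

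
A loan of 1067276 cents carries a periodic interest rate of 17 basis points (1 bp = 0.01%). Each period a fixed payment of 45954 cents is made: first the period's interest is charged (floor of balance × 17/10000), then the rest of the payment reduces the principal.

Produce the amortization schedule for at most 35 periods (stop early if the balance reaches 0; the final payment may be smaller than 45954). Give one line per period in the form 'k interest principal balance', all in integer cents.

1. interest=⌊1067276·17/10000⌋=1814; principal=45954-1814=44140; balance=1067276-44140=1023136
2. interest=⌊1023136·17/10000⌋=1739; principal=45954-1739=44215; balance=1023136-44215=978921
3. interest=⌊978921·17/10000⌋=1664; principal=45954-1664=44290; balance=978921-44290=934631
4. interest=⌊934631·17/10000⌋=1588; principal=45954-1588=44366; balance=934631-44366=890265
5. interest=⌊890265·17/10000⌋=1513; principal=45954-1513=44441; balance=890265-44441=845824
6. interest=⌊845824·17/10000⌋=1437; principal=45954-1437=44517; balance=845824-44517=801307
7. interest=⌊801307·17/10000⌋=1362; principal=45954-1362=44592; balance=801307-44592=756715
8. interest=⌊756715·17/10000⌋=1286; principal=45954-1286=44668; balance=756715-44668=712047
9. interest=⌊712047·17/10000⌋=1210; principal=45954-1210=44744; balance=712047-44744=667303
10. interest=⌊667303·17/10000⌋=1134; principal=45954-1134=44820; balance=667303-44820=622483
11. interest=⌊622483·17/10000⌋=1058; principal=45954-1058=44896; balance=622483-44896=577587
12. interest=⌊577587·17/10000⌋=981; principal=45954-981=44973; balance=577587-44973=532614
13. interest=⌊532614·17/10000⌋=905; principal=45954-905=45049; balance=532614-45049=487565
14. interest=⌊487565·17/10000⌋=828; principal=45954-828=45126; balance=487565-45126=442439
15. interest=⌊442439·17/10000⌋=752; principal=45954-752=45202; balance=442439-45202=397237
16. interest=⌊397237·17/10000⌋=675; principal=45954-675=45279; balance=397237-45279=351958
17. interest=⌊351958·17/10000⌋=598; principal=45954-598=45356; balance=351958-45356=306602
18. interest=⌊306602·17/10000⌋=521; principal=45954-521=45433; balance=306602-45433=261169
19. interest=⌊261169·17/10000⌋=443; principal=45954-443=45511; balance=261169-45511=215658
20. interest=⌊215658·17/10000⌋=366; principal=45954-366=45588; balance=215658-45588=170070
21. interest=⌊170070·17/10000⌋=289; principal=45954-289=45665; balance=170070-45665=124405
22. interest=⌊124405·17/10000⌋=211; principal=45954-211=45743; balance=124405-45743=78662
23. interest=⌊78662·17/10000⌋=133; principal=45954-133=45821; balance=78662-45821=32841
24. interest=⌊32841·17/10000⌋=55; principal=min(45954-55,32841)=32841; balance=32841-32841=0

1 1814 44140 1023136
2 1739 44215 978921
3 1664 44290 934631
4 1588 44366 890265
5 1513 44441 845824
6 1437 44517 801307
7 1362 44592 756715
8 1286 44668 712047
9 1210 44744 667303
10 1134 44820 622483
11 1058 44896 577587
12 981 44973 532614
13 905 45049 487565
14 828 45126 442439
15 752 45202 397237
16 675 45279 351958
17 598 45356 306602
18 521 45433 261169
19 443 45511 215658
20 366 45588 170070
21 289 45665 124405
22 211 45743 78662
23 133 45821 32841
24 55 32841 0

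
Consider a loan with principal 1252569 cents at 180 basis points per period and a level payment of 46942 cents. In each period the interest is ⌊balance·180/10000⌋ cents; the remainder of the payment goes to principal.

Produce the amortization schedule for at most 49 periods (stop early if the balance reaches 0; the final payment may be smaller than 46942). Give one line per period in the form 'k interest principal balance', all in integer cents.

1 22546 24396 1228173
2 22107 24835 1203338
3 21660 25282 1178056
4 21205 25737 1152319
5 20741 26201 1126118
6 20270 26672 1099446
7 19790 27152 1072294
8 19301 27641 1044653
9 18803 28139 1016514
10 18297 28645 987869
11 17781 29161 958708
12 17256 29686 929022
13 16722 30220 898802
14 16178 30764 868038
15 15624 31318 836720
16 15060 31882 804838
17 14487 32455 772383
18 13902 33040 739343
19 13308 33634 705709
20 12702 34240 671469
21 12086 34856 636613
22 11459 35483 601130
23 10820 36122 565008
24 10170 36772 528236
25 9508 37434 490802
26 8834 38108 452694
27 8148 38794 413900
28 7450 39492 374408
29 6739 40203 334205
30 6015 40927 293278
31 5279 41663 251615
32 4529 42413 209202
33 3765 43177 166025
34 2988 43954 122071
35 2197 44745 77326
36 1391 45551 31775
37 571 31775 0

1. interest=⌊1252569·180/10000⌋=22546; principal=46942-22546=24396; balance=1252569-24396=1228173
2. interest=⌊1228173·180/10000⌋=22107; principal=46942-22107=24835; balance=1228173-24835=1203338
3. interest=⌊1203338·180/10000⌋=21660; principal=46942-21660=25282; balance=1203338-25282=1178056
4. interest=⌊1178056·180/10000⌋=21205; principal=46942-21205=25737; balance=1178056-25737=1152319
5. interest=⌊1152319·180/10000⌋=20741; principal=46942-20741=26201; balance=1152319-26201=1126118
6. interest=⌊1126118·180/10000⌋=20270; principal=46942-20270=26672; balance=1126118-26672=1099446
7. interest=⌊1099446·180/10000⌋=19790; principal=46942-19790=27152; balance=1099446-27152=1072294
8. interest=⌊1072294·180/10000⌋=19301; principal=46942-19301=27641; balance=1072294-27641=1044653
9. interest=⌊1044653·180/10000⌋=18803; principal=46942-18803=28139; balance=1044653-28139=1016514
10. interest=⌊1016514·180/10000⌋=18297; principal=46942-18297=28645; balance=1016514-28645=987869
11. interest=⌊987869·180/10000⌋=17781; principal=46942-17781=29161; balance=987869-29161=958708
12. interest=⌊958708·180/10000⌋=17256; principal=46942-17256=29686; balance=958708-29686=929022
13. interest=⌊929022·180/10000⌋=16722; principal=46942-16722=30220; balance=929022-30220=898802
14. interest=⌊898802·180/10000⌋=16178; principal=46942-16178=30764; balance=898802-30764=868038
15. interest=⌊868038·180/10000⌋=15624; principal=46942-15624=31318; balance=868038-31318=836720
16. interest=⌊836720·180/10000⌋=15060; principal=46942-15060=31882; balance=836720-31882=804838
17. interest=⌊804838·180/10000⌋=14487; principal=46942-14487=32455; balance=804838-32455=772383
18. interest=⌊772383·180/10000⌋=13902; principal=46942-13902=33040; balance=772383-33040=739343
19. interest=⌊739343·180/10000⌋=13308; principal=46942-13308=33634; balance=739343-33634=705709
20. interest=⌊705709·180/10000⌋=12702; principal=46942-12702=34240; balance=705709-34240=671469
21. interest=⌊671469·180/10000⌋=12086; principal=46942-12086=34856; balance=671469-34856=636613
22. interest=⌊636613·180/10000⌋=11459; principal=46942-11459=35483; balance=636613-35483=601130
23. interest=⌊601130·180/10000⌋=10820; principal=46942-10820=36122; balance=601130-36122=565008
24. interest=⌊565008·180/10000⌋=10170; principal=46942-10170=36772; balance=565008-36772=528236
25. interest=⌊528236·180/10000⌋=9508; principal=46942-9508=37434; balance=528236-37434=490802
26. interest=⌊490802·180/10000⌋=8834; principal=46942-8834=38108; balance=490802-38108=452694
27. interest=⌊452694·180/10000⌋=8148; principal=46942-8148=38794; balance=452694-38794=413900
28. interest=⌊413900·180/10000⌋=7450; principal=46942-7450=39492; balance=413900-39492=374408
29. interest=⌊374408·180/10000⌋=6739; principal=46942-6739=40203; balance=374408-40203=334205
30. interest=⌊334205·180/10000⌋=6015; principal=46942-6015=40927; balance=334205-40927=293278
31. interest=⌊293278·180/10000⌋=5279; principal=46942-5279=41663; balance=293278-41663=251615
32. interest=⌊251615·180/10000⌋=4529; principal=46942-4529=42413; balance=251615-42413=209202
33. interest=⌊209202·180/10000⌋=3765; principal=46942-3765=43177; balance=209202-43177=166025
34. interest=⌊166025·180/10000⌋=2988; principal=46942-2988=43954; balance=166025-43954=122071
35. interest=⌊122071·180/10000⌋=2197; principal=46942-2197=44745; balance=122071-44745=77326
36. interest=⌊77326·180/10000⌋=1391; principal=46942-1391=45551; balance=77326-45551=31775
37. interest=⌊31775·180/10000⌋=571; principal=min(46942-571,31775)=31775; balance=31775-31775=0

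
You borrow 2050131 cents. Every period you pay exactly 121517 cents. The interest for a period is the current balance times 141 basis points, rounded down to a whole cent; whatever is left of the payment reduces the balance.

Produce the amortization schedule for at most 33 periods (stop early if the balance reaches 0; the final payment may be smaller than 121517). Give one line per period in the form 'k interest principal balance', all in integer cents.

1 28906 92611 1957520
2 27601 93916 1863604
3 26276 95241 1768363
4 24933 96584 1671779
5 23572 97945 1573834
6 22191 99326 1474508
7 20790 100727 1373781
8 19370 102147 1271634
9 17930 103587 1168047
10 16469 105048 1062999
11 14988 106529 956470
12 13486 108031 848439
13 11962 109555 738884
14 10418 111099 627785
15 8851 112666 515119
16 7263 114254 400865
17 5652 115865 285000
18 4018 117499 167501
19 2361 119156 48345
20 681 48345 0

1. interest=⌊2050131·141/10000⌋=28906; principal=121517-28906=92611; balance=2050131-92611=1957520
2. interest=⌊1957520·141/10000⌋=27601; principal=121517-27601=93916; balance=1957520-93916=1863604
3. interest=⌊1863604·141/10000⌋=26276; principal=121517-26276=95241; balance=1863604-95241=1768363
4. interest=⌊1768363·141/10000⌋=24933; principal=121517-24933=96584; balance=1768363-96584=1671779
5. interest=⌊1671779·141/10000⌋=23572; principal=121517-23572=97945; balance=1671779-97945=1573834
6. interest=⌊1573834·141/10000⌋=22191; principal=121517-22191=99326; balance=1573834-99326=1474508
7. interest=⌊1474508·141/10000⌋=20790; principal=121517-20790=100727; balance=1474508-100727=1373781
8. interest=⌊1373781·141/10000⌋=19370; principal=121517-19370=102147; balance=1373781-102147=1271634
9. interest=⌊1271634·141/10000⌋=17930; principal=121517-17930=103587; balance=1271634-103587=1168047
10. interest=⌊1168047·141/10000⌋=16469; principal=121517-16469=105048; balance=1168047-105048=1062999
11. interest=⌊1062999·141/10000⌋=14988; principal=121517-14988=106529; balance=1062999-106529=956470
12. interest=⌊956470·141/10000⌋=13486; principal=121517-13486=108031; balance=956470-108031=848439
13. interest=⌊848439·141/10000⌋=11962; principal=121517-11962=109555; balance=848439-109555=738884
14. interest=⌊738884·141/10000⌋=10418; principal=121517-10418=111099; balance=738884-111099=627785
15. interest=⌊627785·141/10000⌋=8851; principal=121517-8851=112666; balance=627785-112666=515119
16. interest=⌊515119·141/10000⌋=7263; principal=121517-7263=114254; balance=515119-114254=400865
17. interest=⌊400865·141/10000⌋=5652; principal=121517-5652=115865; balance=400865-115865=285000
18. interest=⌊285000·141/10000⌋=4018; principal=121517-4018=117499; balance=285000-117499=167501
19. interest=⌊167501·141/10000⌋=2361; principal=121517-2361=119156; balance=167501-119156=48345
20. interest=⌊48345·141/10000⌋=681; principal=min(121517-681,48345)=48345; balance=48345-48345=0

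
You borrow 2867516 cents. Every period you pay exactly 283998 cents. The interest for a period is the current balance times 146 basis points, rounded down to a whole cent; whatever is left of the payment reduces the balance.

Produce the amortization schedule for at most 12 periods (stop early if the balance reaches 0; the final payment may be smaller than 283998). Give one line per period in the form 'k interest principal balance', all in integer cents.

1. interest=⌊2867516·146/10000⌋=41865; principal=283998-41865=242133; balance=2867516-242133=2625383
2. interest=⌊2625383·146/10000⌋=38330; principal=283998-38330=245668; balance=2625383-245668=2379715
3. interest=⌊2379715·146/10000⌋=34743; principal=283998-34743=249255; balance=2379715-249255=2130460
4. interest=⌊2130460·146/10000⌋=31104; principal=283998-31104=252894; balance=2130460-252894=1877566
5. interest=⌊1877566·146/10000⌋=27412; principal=283998-27412=256586; balance=1877566-256586=1620980
6. interest=⌊1620980·146/10000⌋=23666; principal=283998-23666=260332; balance=1620980-260332=1360648
7. interest=⌊1360648·146/10000⌋=19865; principal=283998-19865=264133; balance=1360648-264133=1096515
8. interest=⌊1096515·146/10000⌋=16009; principal=283998-16009=267989; balance=1096515-267989=828526
9. interest=⌊828526·146/10000⌋=12096; principal=283998-12096=271902; balance=828526-271902=556624
10. interest=⌊556624·146/10000⌋=8126; principal=283998-8126=275872; balance=556624-275872=280752
11. interest=⌊280752·146/10000⌋=4098; principal=283998-4098=279900; balance=280752-279900=852
12. interest=⌊852·146/10000⌋=12; principal=min(283998-12,852)=852; balance=852-852=0

1 41865 242133 2625383
2 38330 245668 2379715
3 34743 249255 2130460
4 31104 252894 1877566
5 27412 256586 1620980
6 23666 260332 1360648
7 19865 264133 1096515
8 16009 267989 828526
9 12096 271902 556624
10 8126 275872 280752
11 4098 279900 852
12 12 852 0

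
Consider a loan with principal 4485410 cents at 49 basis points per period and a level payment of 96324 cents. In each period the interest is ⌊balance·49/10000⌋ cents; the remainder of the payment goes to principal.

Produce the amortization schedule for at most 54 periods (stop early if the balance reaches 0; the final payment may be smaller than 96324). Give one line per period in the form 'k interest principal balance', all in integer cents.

1. interest=⌊4485410·49/10000⌋=21978; principal=96324-21978=74346; balance=4485410-74346=4411064
2. interest=⌊4411064·49/10000⌋=21614; principal=96324-21614=74710; balance=4411064-74710=4336354
3. interest=⌊4336354·49/10000⌋=21248; principal=96324-21248=75076; balance=4336354-75076=4261278
4. interest=⌊4261278·49/10000⌋=20880; principal=96324-20880=75444; balance=4261278-75444=4185834
5. interest=⌊4185834·49/10000⌋=20510; principal=96324-20510=75814; balance=4185834-75814=4110020
6. interest=⌊4110020·49/10000⌋=20139; principal=96324-20139=76185; balance=4110020-76185=4033835
7. interest=⌊4033835·49/10000⌋=19765; principal=96324-19765=76559; balance=4033835-76559=3957276
8. interest=⌊3957276·49/10000⌋=19390; principal=96324-19390=76934; balance=3957276-76934=3880342
9. interest=⌊3880342·49/10000⌋=19013; principal=96324-19013=77311; balance=3880342-77311=3803031
10. interest=⌊3803031·49/10000⌋=18634; principal=96324-18634=77690; balance=3803031-77690=3725341
11. interest=⌊3725341·49/10000⌋=18254; principal=96324-18254=78070; balance=3725341-78070=3647271
12. interest=⌊3647271·49/10000⌋=17871; principal=96324-17871=78453; balance=3647271-78453=3568818
13. interest=⌊3568818·49/10000⌋=17487; principal=96324-17487=78837; balance=3568818-78837=3489981
14. interest=⌊3489981·49/10000⌋=17100; principal=96324-17100=79224; balance=3489981-79224=3410757
15. interest=⌊3410757·49/10000⌋=16712; principal=96324-16712=79612; balance=3410757-79612=3331145
16. interest=⌊3331145·49/10000⌋=16322; principal=96324-16322=80002; balance=3331145-80002=3251143
17. interest=⌊3251143·49/10000⌋=15930; principal=96324-15930=80394; balance=3251143-80394=3170749
18. interest=⌊3170749·49/10000⌋=15536; principal=96324-15536=80788; balance=3170749-80788=3089961
19. interest=⌊3089961·49/10000⌋=15140; principal=96324-15140=81184; balance=3089961-81184=3008777
20. interest=⌊3008777·49/10000⌋=14743; principal=96324-14743=81581; balance=3008777-81581=2927196
21. interest=⌊2927196·49/10000⌋=14343; principal=96324-14343=81981; balance=2927196-81981=2845215
22. interest=⌊2845215·49/10000⌋=13941; principal=96324-13941=82383; balance=2845215-82383=2762832
23. interest=⌊2762832·49/10000⌋=13537; principal=96324-13537=82787; balance=2762832-82787=2680045
24. interest=⌊2680045·49/10000⌋=13132; principal=96324-13132=83192; balance=2680045-83192=2596853
25. interest=⌊2596853·49/10000⌋=12724; principal=96324-12724=83600; balance=2596853-83600=2513253
26. interest=⌊2513253·49/10000⌋=12314; principal=96324-12314=84010; balance=2513253-84010=2429243
27. interest=⌊2429243·49/10000⌋=11903; principal=96324-11903=84421; balance=2429243-84421=2344822
28. interest=⌊2344822·49/10000⌋=11489; principal=96324-11489=84835; balance=2344822-84835=2259987
29. interest=⌊2259987·49/10000⌋=11073; principal=96324-11073=85251; balance=2259987-85251=2174736
30. interest=⌊2174736·49/10000⌋=10656; principal=96324-10656=85668; balance=2174736-85668=2089068
31. interest=⌊2089068·49/10000⌋=10236; principal=96324-10236=86088; balance=2089068-86088=2002980
32. interest=⌊2002980·49/10000⌋=9814; principal=96324-9814=86510; balance=2002980-86510=1916470
33. interest=⌊1916470·49/10000⌋=9390; principal=96324-9390=86934; balance=1916470-86934=1829536
34. interest=⌊1829536·49/10000⌋=8964; principal=96324-8964=87360; balance=1829536-87360=1742176
35. interest=⌊1742176·49/10000⌋=8536; principal=96324-8536=87788; balance=1742176-87788=1654388
36. interest=⌊1654388·49/10000⌋=8106; principal=96324-8106=88218; balance=1654388-88218=1566170
37. interest=⌊1566170·49/10000⌋=7674; principal=96324-7674=88650; balance=1566170-88650=1477520
38. interest=⌊1477520·49/10000⌋=7239; principal=96324-7239=89085; balance=1477520-89085=1388435
39. interest=⌊1388435·49/10000⌋=6803; principal=96324-6803=89521; balance=1388435-89521=1298914
40. interest=⌊1298914·49/10000⌋=6364; principal=96324-6364=89960; balance=1298914-89960=1208954
41. interest=⌊1208954·49/10000⌋=5923; principal=96324-5923=90401; balance=1208954-90401=1118553
42. interest=⌊1118553·49/10000⌋=5480; principal=96324-5480=90844; balance=1118553-90844=1027709
43. interest=⌊1027709·49/10000⌋=5035; principal=96324-5035=91289; balance=1027709-91289=936420
44. interest=⌊936420·49/10000⌋=4588; principal=96324-4588=91736; balance=936420-91736=844684
45. interest=⌊844684·49/10000⌋=4138; principal=96324-4138=92186; balance=844684-92186=752498
46. interest=⌊752498·49/10000⌋=3687; principal=96324-3687=92637; balance=752498-92637=659861
47. interest=⌊659861·49/10000⌋=3233; principal=96324-3233=93091; balance=659861-93091=566770
48. interest=⌊566770·49/10000⌋=2777; principal=96324-2777=93547; balance=566770-93547=473223
49. interest=⌊473223·49/10000⌋=2318; principal=96324-2318=94006; balance=473223-94006=379217
50. interest=⌊379217·49/10000⌋=1858; principal=96324-1858=94466; balance=379217-94466=284751
51. interest=⌊284751·49/10000⌋=1395; principal=96324-1395=94929; balance=284751-94929=189822
52. interest=⌊189822·49/10000⌋=930; principal=96324-930=95394; balance=189822-95394=94428
53. interest=⌊94428·49/10000⌋=462; principal=min(96324-462,94428)=94428; balance=94428-94428=0

1 21978 74346 4411064
2 21614 74710 4336354
3 21248 75076 4261278
4 20880 75444 4185834
5 20510 75814 4110020
6 20139 76185 4033835
7 19765 76559 3957276
8 19390 76934 3880342
9 19013 77311 3803031
10 18634 77690 3725341
11 18254 78070 3647271
12 17871 78453 3568818
13 17487 78837 3489981
14 17100 79224 3410757
15 16712 79612 3331145
16 16322 80002 3251143
17 15930 80394 3170749
18 15536 80788 3089961
19 15140 81184 3008777
20 14743 81581 2927196
21 14343 81981 2845215
22 13941 82383 2762832
23 13537 82787 2680045
24 13132 83192 2596853
25 12724 83600 2513253
26 12314 84010 2429243
27 11903 84421 2344822
28 11489 84835 2259987
29 11073 85251 2174736
30 10656 85668 2089068
31 10236 86088 2002980
32 9814 86510 1916470
33 9390 86934 1829536
34 8964 87360 1742176
35 8536 87788 1654388
36 8106 88218 1566170
37 7674 88650 1477520
38 7239 89085 1388435
39 6803 89521 1298914
40 6364 89960 1208954
41 5923 90401 1118553
42 5480 90844 1027709
43 5035 91289 936420
44 4588 91736 844684
45 4138 92186 752498
46 3687 92637 659861
47 3233 93091 566770
48 2777 93547 473223
49 2318 94006 379217
50 1858 94466 284751
51 1395 94929 189822
52 930 95394 94428
53 462 94428 0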